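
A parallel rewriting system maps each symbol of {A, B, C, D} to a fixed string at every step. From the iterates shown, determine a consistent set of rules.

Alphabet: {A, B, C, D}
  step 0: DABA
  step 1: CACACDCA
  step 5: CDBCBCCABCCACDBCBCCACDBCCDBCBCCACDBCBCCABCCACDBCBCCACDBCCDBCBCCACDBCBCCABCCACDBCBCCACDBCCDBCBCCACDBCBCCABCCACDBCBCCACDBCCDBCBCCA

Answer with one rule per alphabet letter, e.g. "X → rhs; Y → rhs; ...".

  step 0 ⇒ step 1: DABA ⇒ CA·CA·CD·CA
    A ↦ CA
    B ↦ CD
    D ↦ CA
    C ↦ BC  (constrained at step 1)

A->CA, B->CD, C->BC, D->CA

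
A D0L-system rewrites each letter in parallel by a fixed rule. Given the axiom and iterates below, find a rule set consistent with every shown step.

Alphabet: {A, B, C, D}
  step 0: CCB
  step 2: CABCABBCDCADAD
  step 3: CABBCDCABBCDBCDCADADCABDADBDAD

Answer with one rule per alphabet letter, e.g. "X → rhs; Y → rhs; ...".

  step 2 ⇒ step 3: CABCABBCDCADAD ⇒ CA·B·BCD·CA·B·BCD·BCD·CA·DAD·CA·B·DAD·B·DAD
    A ↦ B
    B ↦ BCD
    C ↦ CA
    D ↦ DAD

A->B, B->BCD, C->CA, D->DAD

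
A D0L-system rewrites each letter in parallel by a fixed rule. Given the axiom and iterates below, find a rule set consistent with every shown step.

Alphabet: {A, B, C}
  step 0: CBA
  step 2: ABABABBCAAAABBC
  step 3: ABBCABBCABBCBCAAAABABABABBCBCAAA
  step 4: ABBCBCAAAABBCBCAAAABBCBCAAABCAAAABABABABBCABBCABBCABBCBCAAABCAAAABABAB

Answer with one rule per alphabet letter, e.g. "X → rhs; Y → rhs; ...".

  step 3 ⇒ step 4: ABBCABBCABBCBCAAAABABABABBCBCAAA ⇒ AB·BC·BC·AAA·AB·BC·BC·AAA·AB·BC·BC·AAA·BC·AAA·AB·AB·AB·AB·BC·AB·BC·AB·BC·AB·BC·BC·AAA·BC·AAA·AB·AB·AB
    A ↦ AB
    B ↦ BC
    C ↦ AAA

A->AB, B->BC, C->AAA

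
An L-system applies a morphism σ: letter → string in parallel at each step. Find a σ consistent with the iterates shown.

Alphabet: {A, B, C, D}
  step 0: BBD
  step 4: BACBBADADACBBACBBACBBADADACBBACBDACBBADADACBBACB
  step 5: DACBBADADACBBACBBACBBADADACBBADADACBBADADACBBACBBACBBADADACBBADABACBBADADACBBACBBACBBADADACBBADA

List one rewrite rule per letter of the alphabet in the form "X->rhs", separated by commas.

A->CB, B->DA, C->BA, D->BA

  step 4 ⇒ step 5: BACBBADADACBBACBBACBBADADACBBACBDACBBADADACBBACB ⇒ DA·CB·BA·DA·DA·CB·BA·CB·BA·CB·BA·DA·DA·CB·BA·DA·DA·CB·BA·DA·DA·CB·BA·CB·BA·CB·BA·DA·DA·CB·BA·DA·BA·CB·BA·DA·DA·CB·BA·CB·BA·CB·BA·DA·DA·CB·BA·DA
    A ↦ CB
    B ↦ DA
    C ↦ BA
    D ↦ BA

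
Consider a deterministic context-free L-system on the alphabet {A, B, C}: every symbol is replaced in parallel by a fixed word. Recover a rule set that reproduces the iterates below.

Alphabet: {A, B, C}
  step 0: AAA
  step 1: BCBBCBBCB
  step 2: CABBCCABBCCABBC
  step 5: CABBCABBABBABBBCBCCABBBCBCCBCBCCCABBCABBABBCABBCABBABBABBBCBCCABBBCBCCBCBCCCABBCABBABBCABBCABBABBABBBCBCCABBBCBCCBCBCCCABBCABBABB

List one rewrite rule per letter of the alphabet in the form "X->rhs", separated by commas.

A->BCB, B->C, C->ABB

  step 1 ⇒ step 2: BCBBCBBCB ⇒ C·ABB·C·C·ABB·C·C·ABB·C
    B ↦ C
    C ↦ ABB
  step 0 ⇒ step 1: AAA ⇒ BCB·BCB·BCB
    A ↦ BCB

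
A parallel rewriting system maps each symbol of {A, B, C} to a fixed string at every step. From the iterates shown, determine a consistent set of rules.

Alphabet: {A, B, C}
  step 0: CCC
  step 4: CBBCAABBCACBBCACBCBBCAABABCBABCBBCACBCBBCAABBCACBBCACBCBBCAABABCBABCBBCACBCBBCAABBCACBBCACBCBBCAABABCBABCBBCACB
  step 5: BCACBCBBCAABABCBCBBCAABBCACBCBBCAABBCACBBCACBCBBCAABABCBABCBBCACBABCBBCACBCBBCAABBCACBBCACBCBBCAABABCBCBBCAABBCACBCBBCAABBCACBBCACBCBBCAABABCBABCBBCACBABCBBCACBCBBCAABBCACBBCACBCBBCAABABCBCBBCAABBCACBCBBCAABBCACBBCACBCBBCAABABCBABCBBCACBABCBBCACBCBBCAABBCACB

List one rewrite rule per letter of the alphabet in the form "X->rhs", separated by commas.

  step 4 ⇒ step 5: CBBCAABBCACBBCACBCBBCAABABCBABCBBCACBCBBCAABBCACBBCACBCBBCAABABCBABCBBCACBCBBCAABBCACBBCACBCBBCAABABCBABCBBCACB ⇒ BCA·CB·CB·BCA·AB·AB·CB·CB·BCA·AB·BCA·CB·CB·BCA·AB·BCA·CB·BCA·CB·CB·BCA·AB·AB·CB·AB·CB·BCA·CB·AB·CB·BCA·CB·CB·BCA·AB·BCA·CB·BCA·CB·CB·BCA·AB·AB·CB·CB·BCA·AB·BCA·CB·CB·BCA·AB·BCA·CB·BCA·CB·CB·BCA·AB·AB·CB·AB·CB·BCA·CB·AB·CB·BCA·CB·CB·BCA·AB·BCA·CB·BCA·CB·CB·BCA·AB·AB·CB·CB·BCA·AB·BCA·CB·CB·BCA·AB·BCA·CB·BCA·CB·CB·BCA·AB·AB·CB·AB·CB·BCA·CB·AB·CB·BCA·CB·CB·BCA·AB·BCA·CB
    A ↦ AB
    B ↦ CB
    C ↦ BCA

A->AB, B->CB, C->BCA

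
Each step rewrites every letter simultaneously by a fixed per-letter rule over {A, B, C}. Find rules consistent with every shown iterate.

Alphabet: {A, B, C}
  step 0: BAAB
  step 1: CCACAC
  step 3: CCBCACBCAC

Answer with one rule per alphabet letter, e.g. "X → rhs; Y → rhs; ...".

  step 0 ⇒ step 1: BAAB ⇒ C·CA·CA·C
    A ↦ CA
    B ↦ C
    C ↦ B  (constrained at step 1)

A->CA, B->C, C->B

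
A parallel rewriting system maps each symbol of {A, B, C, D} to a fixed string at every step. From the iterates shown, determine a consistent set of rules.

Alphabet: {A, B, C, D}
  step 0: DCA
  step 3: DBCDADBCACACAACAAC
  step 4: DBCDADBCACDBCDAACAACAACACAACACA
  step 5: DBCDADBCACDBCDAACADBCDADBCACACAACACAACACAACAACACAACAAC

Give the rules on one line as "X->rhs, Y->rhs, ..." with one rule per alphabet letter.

A->AC, B->D, C->A, D->DBC

  step 4 ⇒ step 5: DBCDADBCACDBCDAACAACAACACAACACA ⇒ DBC·D·A·DBC·AC·DBC·D·A·AC·A·DBC·D·A·DBC·AC·AC·A·AC·AC·A·AC·AC·A·AC·A·AC·AC·A·AC·A·AC
    A ↦ AC
    B ↦ D
    C ↦ A
    D ↦ DBC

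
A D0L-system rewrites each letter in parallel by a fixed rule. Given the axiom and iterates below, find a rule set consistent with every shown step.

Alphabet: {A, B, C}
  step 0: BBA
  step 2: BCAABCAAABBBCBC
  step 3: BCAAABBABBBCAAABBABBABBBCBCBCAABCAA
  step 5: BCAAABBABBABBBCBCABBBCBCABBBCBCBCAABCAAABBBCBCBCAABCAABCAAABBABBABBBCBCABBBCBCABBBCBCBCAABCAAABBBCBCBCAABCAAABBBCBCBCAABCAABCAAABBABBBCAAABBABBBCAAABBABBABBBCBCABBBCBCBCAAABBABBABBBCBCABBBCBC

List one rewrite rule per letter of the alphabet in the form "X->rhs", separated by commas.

  step 2 ⇒ step 3: BCAABCAAABBBCBC ⇒ BC·AA·ABB·ABB·BC·AA·ABB·ABB·ABB·BC·BC·BC·AA·BC·AA
    A ↦ ABB
    B ↦ BC
    C ↦ AA

A->ABB, B->BC, C->AA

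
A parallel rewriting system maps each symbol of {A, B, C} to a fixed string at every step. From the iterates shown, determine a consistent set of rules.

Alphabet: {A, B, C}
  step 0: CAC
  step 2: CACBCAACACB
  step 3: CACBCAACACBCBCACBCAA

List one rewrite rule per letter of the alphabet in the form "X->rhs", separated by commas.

  step 2 ⇒ step 3: CACBCAACACB ⇒ CA·CB·CA·A·CA·CB·CB·CA·CB·CA·A
    A ↦ CB
    B ↦ A
    C ↦ CA

A->CB, B->A, C->CA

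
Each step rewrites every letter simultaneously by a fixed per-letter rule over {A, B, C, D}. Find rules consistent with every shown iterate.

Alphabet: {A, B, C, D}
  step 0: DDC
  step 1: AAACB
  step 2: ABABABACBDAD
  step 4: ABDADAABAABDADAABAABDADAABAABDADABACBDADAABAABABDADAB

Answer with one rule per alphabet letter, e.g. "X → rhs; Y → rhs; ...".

A->AB, B->DAD, C->ACB, D->A

  step 1 ⇒ step 2: AAACB ⇒ AB·AB·AB·ACB·DAD
    A ↦ AB
    B ↦ DAD
    C ↦ ACB
  step 0 ⇒ step 1: DDC ⇒ A·A·ACB
    D ↦ A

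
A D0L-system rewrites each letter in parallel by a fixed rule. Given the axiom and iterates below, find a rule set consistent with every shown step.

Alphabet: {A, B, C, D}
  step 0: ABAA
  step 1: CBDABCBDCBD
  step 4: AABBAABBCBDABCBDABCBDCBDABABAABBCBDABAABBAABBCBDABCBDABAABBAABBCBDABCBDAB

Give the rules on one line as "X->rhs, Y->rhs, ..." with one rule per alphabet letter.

A->CBD, B->AB, C->A, D->B

  step 0 ⇒ step 1: ABAA ⇒ CBD·AB·CBD·CBD
    A ↦ CBD
    B ↦ AB
    C ↦ A  (constrained at step 1)
    D ↦ B  (constrained at step 1)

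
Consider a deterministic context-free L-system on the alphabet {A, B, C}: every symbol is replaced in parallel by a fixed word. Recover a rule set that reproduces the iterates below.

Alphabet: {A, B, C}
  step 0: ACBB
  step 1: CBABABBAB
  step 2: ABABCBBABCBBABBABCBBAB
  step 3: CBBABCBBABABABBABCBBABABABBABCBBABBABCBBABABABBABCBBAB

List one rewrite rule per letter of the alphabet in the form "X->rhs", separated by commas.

  step 2 ⇒ step 3: ABABCBBABCBBABBABCBBAB ⇒ CB·BAB·CB·BAB·A·BAB·BAB·CB·BAB·A·BAB·BAB·CB·BAB·BAB·CB·BAB·A·BAB·BAB·CB·BAB
    A ↦ CB
    B ↦ BAB
    C ↦ A

A->CB, B->BAB, C->A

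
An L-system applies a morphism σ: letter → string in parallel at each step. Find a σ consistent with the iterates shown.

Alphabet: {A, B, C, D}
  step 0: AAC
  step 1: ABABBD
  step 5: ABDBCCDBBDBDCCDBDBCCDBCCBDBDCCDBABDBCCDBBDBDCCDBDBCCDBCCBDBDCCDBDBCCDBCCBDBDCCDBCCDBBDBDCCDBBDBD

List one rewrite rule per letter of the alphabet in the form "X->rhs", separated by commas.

A->AB, B->DB, C->BD, D->CC

  step 0 ⇒ step 1: AAC ⇒ AB·AB·BD
    A ↦ AB
    C ↦ BD
    B ↦ DB  (constrained at step 1)
    D ↦ CC  (constrained at step 1)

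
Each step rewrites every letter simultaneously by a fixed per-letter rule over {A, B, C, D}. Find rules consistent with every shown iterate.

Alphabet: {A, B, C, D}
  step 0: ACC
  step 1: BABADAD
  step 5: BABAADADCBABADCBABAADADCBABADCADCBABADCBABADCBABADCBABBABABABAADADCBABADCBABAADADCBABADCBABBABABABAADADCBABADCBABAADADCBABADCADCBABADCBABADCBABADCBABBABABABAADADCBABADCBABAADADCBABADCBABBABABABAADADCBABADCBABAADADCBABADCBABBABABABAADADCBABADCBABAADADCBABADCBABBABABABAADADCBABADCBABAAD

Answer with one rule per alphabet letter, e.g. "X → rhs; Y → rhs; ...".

  step 0 ⇒ step 1: ACC ⇒ BAB·AD·AD
    A ↦ BAB
    C ↦ AD
    B ↦ ADC  (constrained at step 1)
    D ↦ A  (constrained at step 1)

A->BAB, B->ADC, C->AD, D->A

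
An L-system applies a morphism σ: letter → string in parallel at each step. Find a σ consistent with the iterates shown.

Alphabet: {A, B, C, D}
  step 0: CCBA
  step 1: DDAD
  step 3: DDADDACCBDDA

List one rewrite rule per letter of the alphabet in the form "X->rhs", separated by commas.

  step 0 ⇒ step 1: CCBA ⇒ D·D·A·D
    A ↦ D
    B ↦ A
    C ↦ D
    D ↦ CCB  (constrained at step 1)

A->D, B->A, C->D, D->CCB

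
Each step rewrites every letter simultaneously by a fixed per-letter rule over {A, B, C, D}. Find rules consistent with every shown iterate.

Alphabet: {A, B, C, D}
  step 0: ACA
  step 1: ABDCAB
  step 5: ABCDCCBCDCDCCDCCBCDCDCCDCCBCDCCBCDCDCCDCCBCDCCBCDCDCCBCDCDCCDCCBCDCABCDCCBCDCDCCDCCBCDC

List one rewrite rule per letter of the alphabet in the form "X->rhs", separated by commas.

A->AB, B->C, C->DC, D->CBC

  step 0 ⇒ step 1: ACA ⇒ AB·DC·AB
    A ↦ AB
    C ↦ DC
    B ↦ C  (constrained at step 1)
    D ↦ CBC  (constrained at step 1)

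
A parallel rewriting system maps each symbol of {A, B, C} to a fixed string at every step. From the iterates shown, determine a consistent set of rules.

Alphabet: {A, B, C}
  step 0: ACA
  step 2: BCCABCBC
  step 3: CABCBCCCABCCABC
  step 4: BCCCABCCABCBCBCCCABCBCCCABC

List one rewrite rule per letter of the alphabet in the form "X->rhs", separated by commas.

  step 3 ⇒ step 4: CABCBCCCABCCABC ⇒ BC·C·CA·BC·CA·BC·BC·BC·C·CA·BC·BC·C·CA·BC
    A ↦ C
    B ↦ CA
    C ↦ BC

A->C, B->CA, C->BC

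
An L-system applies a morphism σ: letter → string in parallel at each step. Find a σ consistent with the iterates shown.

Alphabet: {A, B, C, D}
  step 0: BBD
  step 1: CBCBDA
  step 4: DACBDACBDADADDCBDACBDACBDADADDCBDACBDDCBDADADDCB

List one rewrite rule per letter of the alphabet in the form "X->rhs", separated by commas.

A->CB, B->CB, C->DD, D->DA

  step 0 ⇒ step 1: BBD ⇒ CB·CB·DA
    B ↦ CB
    D ↦ DA
    A ↦ CB  (constrained at step 1)
    C ↦ DD  (constrained at step 1)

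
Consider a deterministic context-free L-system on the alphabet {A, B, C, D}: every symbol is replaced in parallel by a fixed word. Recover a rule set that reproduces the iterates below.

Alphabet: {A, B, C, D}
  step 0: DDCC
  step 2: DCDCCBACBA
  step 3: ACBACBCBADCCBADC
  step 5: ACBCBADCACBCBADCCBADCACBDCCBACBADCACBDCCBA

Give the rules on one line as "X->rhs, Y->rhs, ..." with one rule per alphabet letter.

A->DC, B->A, C->CB, D->A

  step 2 ⇒ step 3: DCDCCBACBA ⇒ A·CB·A·CB·CB·A·DC·CB·A·DC
    A ↦ DC
    B ↦ A
    C ↦ CB
    D ↦ A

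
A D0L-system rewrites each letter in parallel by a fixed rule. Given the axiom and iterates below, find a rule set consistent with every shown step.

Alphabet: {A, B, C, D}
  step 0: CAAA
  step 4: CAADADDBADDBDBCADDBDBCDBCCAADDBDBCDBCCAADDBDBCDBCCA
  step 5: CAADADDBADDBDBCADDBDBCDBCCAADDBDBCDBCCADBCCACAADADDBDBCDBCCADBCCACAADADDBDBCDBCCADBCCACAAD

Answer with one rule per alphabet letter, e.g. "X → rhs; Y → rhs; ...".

  step 4 ⇒ step 5: CAADADDBADDBDBCADDBDBCDBCCAADDBDBCDBCCAADDBDBCDBCCA ⇒ CA·AD·AD·DB·AD·DB·DB·C·AD·DB·DB·C·DB·C·CA·AD·DB·DB·C·DB·C·CA·DB·C·CA·CA·AD·AD·DB·DB·C·DB·C·CA·DB·C·CA·CA·AD·AD·DB·DB·C·DB·C·CA·DB·C·CA·CA·AD
    A ↦ AD
    B ↦ C
    C ↦ CA
    D ↦ DB

A->AD, B->C, C->CA, D->DB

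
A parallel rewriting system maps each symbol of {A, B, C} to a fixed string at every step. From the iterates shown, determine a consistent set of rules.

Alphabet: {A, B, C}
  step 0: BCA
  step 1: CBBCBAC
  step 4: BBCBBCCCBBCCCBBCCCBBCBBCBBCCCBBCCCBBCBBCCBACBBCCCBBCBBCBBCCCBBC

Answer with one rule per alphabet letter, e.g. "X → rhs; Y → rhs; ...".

  step 0 ⇒ step 1: BCA ⇒ C·BBC·BAC
    A ↦ BAC
    B ↦ C
    C ↦ BBC

A->BAC, B->C, C->BBC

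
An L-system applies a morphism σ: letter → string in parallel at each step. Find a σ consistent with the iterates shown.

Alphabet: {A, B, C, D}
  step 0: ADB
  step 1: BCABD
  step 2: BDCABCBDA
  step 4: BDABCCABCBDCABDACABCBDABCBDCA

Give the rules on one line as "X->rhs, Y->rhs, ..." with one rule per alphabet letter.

  step 1 ⇒ step 2: BCABD ⇒ BD·CA·BC·BD·A
    A ↦ BC
    B ↦ BD
    C ↦ CA
    D ↦ A

A->BC, B->BD, C->CA, D->A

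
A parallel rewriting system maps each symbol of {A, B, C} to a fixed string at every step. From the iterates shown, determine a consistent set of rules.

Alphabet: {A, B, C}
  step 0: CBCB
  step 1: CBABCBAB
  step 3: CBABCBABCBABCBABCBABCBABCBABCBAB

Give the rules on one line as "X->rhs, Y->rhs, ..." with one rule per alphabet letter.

  step 0 ⇒ step 1: CBCB ⇒ CB·AB·CB·AB
    B ↦ AB
    C ↦ CB
    A ↦ CB  (constrained at step 1)

A->CB, B->AB, C->CB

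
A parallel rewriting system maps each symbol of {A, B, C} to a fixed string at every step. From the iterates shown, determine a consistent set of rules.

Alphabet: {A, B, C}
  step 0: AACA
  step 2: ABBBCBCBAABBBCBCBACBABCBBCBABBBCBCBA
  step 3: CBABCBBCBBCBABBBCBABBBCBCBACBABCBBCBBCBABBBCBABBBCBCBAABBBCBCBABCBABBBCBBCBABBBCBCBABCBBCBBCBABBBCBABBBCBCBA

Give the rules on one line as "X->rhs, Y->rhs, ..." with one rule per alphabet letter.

  step 2 ⇒ step 3: ABBBCBCBAABBBCBCBACBABCBBCBABBBCBCBA ⇒ CBA·BCB·BCB·BCB·ABB·BCB·ABB·BCB·CBA·CBA·BCB·BCB·BCB·ABB·BCB·ABB·BCB·CBA·ABB·BCB·CBA·BCB·ABB·BCB·BCB·ABB·BCB·CBA·BCB·BCB·BCB·ABB·BCB·ABB·BCB·CBA
    A ↦ CBA
    B ↦ BCB
    C ↦ ABB

A->CBA, B->BCB, C->ABB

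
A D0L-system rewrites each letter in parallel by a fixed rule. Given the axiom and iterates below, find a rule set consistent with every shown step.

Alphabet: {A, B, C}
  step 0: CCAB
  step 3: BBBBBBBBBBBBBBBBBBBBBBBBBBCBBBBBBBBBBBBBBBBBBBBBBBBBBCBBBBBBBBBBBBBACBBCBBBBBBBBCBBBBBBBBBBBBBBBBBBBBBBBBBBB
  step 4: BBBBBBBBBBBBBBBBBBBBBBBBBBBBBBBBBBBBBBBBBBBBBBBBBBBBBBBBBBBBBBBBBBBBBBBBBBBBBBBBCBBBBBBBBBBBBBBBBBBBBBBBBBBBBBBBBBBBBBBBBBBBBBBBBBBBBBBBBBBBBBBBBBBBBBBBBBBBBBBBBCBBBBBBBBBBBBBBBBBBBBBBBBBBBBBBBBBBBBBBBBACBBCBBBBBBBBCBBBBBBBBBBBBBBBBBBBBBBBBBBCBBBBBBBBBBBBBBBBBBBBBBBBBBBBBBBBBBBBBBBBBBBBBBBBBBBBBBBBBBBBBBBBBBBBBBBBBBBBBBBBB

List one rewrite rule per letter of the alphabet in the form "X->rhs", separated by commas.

  step 3 ⇒ step 4: BBBBBBBBBBBBBBBBBBBBBBBBBBCBBBBBBBBBBBBBBBBBBBBBBBBBBCBBBBBBBBBBBBBACBBCBBBBBBBBCBBBBBBBBBBBBBBBBBBBBBBBBBBB ⇒ BBB·BBB·BBB·BBB·BBB·BBB·BBB·BBB·BBB·BBB·BBB·BBB·BBB·BBB·BBB·BBB·BBB·BBB·BBB·BBB·BBB·BBB·BBB·BBB·BBB·BBB·BBC·BBB·BBB·BBB·BBB·BBB·BBB·BBB·BBB·BBB·BBB·BBB·BBB·BBB·BBB·BBB·BBB·BBB·BBB·BBB·BBB·BBB·BBB·BBB·BBB·BBB·BBB·BBC·BBB·BBB·BBB·BBB·BBB·BBB·BBB·BBB·BBB·BBB·BBB·BBB·BBB·BAC·BBC·BBB·BBB·BBC·BBB·BBB·BBB·BBB·BBB·BBB·BBB·BBB·BBC·BBB·BBB·BBB·BBB·BBB·BBB·BBB·BBB·BBB·BBB·BBB·BBB·BBB·BBB·BBB·BBB·BBB·BBB·BBB·BBB·BBB·BBB·BBB·BBB·BBB·BBB·BBB
    A ↦ BAC
    B ↦ BBB
    C ↦ BBC

A->BAC, B->BBB, C->BBC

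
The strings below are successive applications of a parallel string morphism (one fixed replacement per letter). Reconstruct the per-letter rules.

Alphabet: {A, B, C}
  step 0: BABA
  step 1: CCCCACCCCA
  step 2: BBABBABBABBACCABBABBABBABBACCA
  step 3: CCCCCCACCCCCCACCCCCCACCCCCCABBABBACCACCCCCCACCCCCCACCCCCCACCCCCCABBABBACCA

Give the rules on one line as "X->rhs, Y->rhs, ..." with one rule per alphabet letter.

A->CCA, B->CC, C->BBA

  step 2 ⇒ step 3: BBABBABBABBACCABBABBABBABBACCA ⇒ CC·CC·CCA·CC·CC·CCA·CC·CC·CCA·CC·CC·CCA·BBA·BBA·CCA·CC·CC·CCA·CC·CC·CCA·CC·CC·CCA·CC·CC·CCA·BBA·BBA·CCA
    A ↦ CCA
    B ↦ CC
    C ↦ BBA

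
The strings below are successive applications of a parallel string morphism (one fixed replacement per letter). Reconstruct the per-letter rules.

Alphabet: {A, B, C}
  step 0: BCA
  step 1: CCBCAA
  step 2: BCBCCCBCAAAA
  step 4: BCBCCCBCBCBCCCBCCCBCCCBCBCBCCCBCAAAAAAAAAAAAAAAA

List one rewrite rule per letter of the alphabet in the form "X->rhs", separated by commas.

A->AA, B->CC, C->BC

  step 1 ⇒ step 2: CCBCAA ⇒ BC·BC·CC·BC·AA·AA
    A ↦ AA
    B ↦ CC
    C ↦ BC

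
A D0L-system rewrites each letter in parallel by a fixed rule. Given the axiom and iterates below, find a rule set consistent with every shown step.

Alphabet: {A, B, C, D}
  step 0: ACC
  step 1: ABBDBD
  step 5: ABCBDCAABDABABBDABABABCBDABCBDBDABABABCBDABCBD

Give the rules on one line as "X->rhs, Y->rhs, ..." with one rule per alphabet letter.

A->AB, B->C, C->BD, D->AA

  step 0 ⇒ step 1: ACC ⇒ AB·BD·BD
    A ↦ AB
    C ↦ BD
    B ↦ C  (constrained at step 1)
    D ↦ AA  (constrained at step 1)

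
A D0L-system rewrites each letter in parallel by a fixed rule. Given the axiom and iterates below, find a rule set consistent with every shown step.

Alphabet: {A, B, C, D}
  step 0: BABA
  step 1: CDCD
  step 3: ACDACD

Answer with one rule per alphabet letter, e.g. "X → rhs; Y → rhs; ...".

A->D, B->C, C->DB, D->A

  step 0 ⇒ step 1: BABA ⇒ C·D·C·D
    A ↦ D
    B ↦ C
    C ↦ DB  (constrained at step 1)
    D ↦ A  (constrained at step 1)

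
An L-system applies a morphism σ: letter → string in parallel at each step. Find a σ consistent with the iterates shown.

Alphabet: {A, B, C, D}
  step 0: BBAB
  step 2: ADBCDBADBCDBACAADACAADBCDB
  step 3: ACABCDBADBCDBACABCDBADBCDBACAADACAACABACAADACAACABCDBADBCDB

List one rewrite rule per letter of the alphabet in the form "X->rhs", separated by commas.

A->ACA, B->CDB, C->AD, D->B

  step 2 ⇒ step 3: ADBCDBADBCDBACAADACAADBCDB ⇒ ACA·B·CDB·AD·B·CDB·ACA·B·CDB·AD·B·CDB·ACA·AD·ACA·ACA·B·ACA·AD·ACA·ACA·B·CDB·AD·B·CDB
    A ↦ ACA
    B ↦ CDB
    C ↦ AD
    D ↦ B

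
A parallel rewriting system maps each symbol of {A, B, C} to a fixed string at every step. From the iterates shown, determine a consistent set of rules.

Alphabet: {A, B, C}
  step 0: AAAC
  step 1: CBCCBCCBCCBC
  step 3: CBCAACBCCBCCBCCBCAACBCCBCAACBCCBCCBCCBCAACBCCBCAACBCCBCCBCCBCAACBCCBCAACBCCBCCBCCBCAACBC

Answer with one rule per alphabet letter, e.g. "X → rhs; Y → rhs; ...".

  step 0 ⇒ step 1: AAAC ⇒ CBC·CBC·CBC·CBC
    A ↦ CBC
    C ↦ CBC
    B ↦ AA  (constrained at step 1)

A->CBC, B->AA, C->CBC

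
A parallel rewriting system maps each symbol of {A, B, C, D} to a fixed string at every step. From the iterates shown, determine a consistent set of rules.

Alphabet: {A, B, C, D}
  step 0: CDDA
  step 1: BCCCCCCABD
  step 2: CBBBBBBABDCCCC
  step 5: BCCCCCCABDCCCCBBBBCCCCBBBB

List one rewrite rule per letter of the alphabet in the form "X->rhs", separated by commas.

A->ABD, B->C, C->B, D->CCC

  step 1 ⇒ step 2: BCCCCCCABD ⇒ C·B·B·B·B·B·B·ABD·C·CCC
    A ↦ ABD
    B ↦ C
    C ↦ B
    D ↦ CCC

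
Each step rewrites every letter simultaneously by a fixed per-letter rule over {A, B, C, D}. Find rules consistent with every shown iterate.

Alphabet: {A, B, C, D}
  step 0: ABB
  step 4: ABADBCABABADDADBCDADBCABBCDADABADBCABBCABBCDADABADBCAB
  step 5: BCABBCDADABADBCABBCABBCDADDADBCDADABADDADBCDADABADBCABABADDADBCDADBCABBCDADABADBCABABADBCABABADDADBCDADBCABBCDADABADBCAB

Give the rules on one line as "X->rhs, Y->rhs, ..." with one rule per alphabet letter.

A->BC, B->AB, C->AD, D->DAD

  step 4 ⇒ step 5: ABADBCABABADDADBCDADBCABBCDADABADBCABBCABBCDADABADBCAB ⇒ BC·AB·BC·DAD·AB·AD·BC·AB·BC·AB·BC·DAD·DAD·BC·DAD·AB·AD·DAD·BC·DAD·AB·AD·BC·AB·AB·AD·DAD·BC·DAD·BC·AB·BC·DAD·AB·AD·BC·AB·AB·AD·BC·AB·AB·AD·DAD·BC·DAD·BC·AB·BC·DAD·AB·AD·BC·AB
    A ↦ BC
    B ↦ AB
    C ↦ AD
    D ↦ DAD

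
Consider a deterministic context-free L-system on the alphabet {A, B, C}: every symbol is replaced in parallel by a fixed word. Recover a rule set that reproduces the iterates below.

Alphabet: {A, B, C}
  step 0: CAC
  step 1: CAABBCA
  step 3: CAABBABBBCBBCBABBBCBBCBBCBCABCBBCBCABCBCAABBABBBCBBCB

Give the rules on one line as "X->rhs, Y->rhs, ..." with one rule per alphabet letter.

  step 0 ⇒ step 1: CAC ⇒ CA·ABB·CA
    A ↦ ABB
    C ↦ CA
    B ↦ BCB  (constrained at step 1)

A->ABB, B->BCB, C->CA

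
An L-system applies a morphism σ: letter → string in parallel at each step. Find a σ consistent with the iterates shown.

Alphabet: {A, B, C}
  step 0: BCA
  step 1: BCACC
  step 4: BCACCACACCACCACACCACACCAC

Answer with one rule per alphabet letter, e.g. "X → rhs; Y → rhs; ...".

  step 0 ⇒ step 1: BCA ⇒ BC·AC·C
    A ↦ C
    B ↦ BC
    C ↦ AC

A->C, B->BC, C->AC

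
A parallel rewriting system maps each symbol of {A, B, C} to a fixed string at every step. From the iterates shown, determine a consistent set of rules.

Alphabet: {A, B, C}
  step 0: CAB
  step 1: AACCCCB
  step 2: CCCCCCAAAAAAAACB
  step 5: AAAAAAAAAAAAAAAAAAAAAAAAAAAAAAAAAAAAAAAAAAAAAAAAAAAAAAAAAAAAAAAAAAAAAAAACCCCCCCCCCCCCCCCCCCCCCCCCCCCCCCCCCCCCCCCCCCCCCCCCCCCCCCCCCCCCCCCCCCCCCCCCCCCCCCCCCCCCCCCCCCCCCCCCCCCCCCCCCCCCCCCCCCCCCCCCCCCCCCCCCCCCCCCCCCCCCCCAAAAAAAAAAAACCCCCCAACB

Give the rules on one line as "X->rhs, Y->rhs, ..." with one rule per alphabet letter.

A->CCC, B->CB, C->AA

  step 1 ⇒ step 2: AACCCCB ⇒ CCC·CCC·AA·AA·AA·AA·CB
    A ↦ CCC
    B ↦ CB
    C ↦ AA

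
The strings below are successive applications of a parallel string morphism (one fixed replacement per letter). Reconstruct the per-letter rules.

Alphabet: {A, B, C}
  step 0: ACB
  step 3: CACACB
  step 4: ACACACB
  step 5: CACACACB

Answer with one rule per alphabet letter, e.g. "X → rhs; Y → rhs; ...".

  step 4 ⇒ step 5: ACACACB ⇒ C·A·C·A·C·A·CB
    A ↦ C
    B ↦ CB
    C ↦ A

A->C, B->CB, C->A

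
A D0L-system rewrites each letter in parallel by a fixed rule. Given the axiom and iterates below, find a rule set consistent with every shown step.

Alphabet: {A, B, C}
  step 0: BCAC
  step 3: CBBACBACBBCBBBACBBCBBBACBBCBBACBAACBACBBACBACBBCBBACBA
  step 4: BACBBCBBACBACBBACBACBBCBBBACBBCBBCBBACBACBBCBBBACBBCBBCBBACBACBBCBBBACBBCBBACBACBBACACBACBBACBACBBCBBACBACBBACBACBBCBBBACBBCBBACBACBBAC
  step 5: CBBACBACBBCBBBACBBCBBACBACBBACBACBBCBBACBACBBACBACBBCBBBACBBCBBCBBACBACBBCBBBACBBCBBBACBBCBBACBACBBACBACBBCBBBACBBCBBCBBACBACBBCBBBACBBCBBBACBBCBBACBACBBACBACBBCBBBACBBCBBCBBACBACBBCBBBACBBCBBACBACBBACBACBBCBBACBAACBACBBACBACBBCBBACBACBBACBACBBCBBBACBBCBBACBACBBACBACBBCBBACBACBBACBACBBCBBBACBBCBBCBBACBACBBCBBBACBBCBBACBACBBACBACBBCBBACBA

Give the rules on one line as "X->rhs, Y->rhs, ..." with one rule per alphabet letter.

A->AC, B->CBB, C->BA

  step 4 ⇒ step 5: BACBBCBBACBACBBACBACBBCBBBACBBCBBCBBACBACBBCBBBACBBCBBCBBACBACBBCBBBACBBCBBACBACBBACACBACBBACBACBBCBBACBACBBACBACBBCBBBACBBCBBACBACBBAC ⇒ CBB·AC·BA·CBB·CBB·BA·CBB·CBB·AC·BA·CBB·AC·BA·CBB·CBB·AC·BA·CBB·AC·BA·CBB·CBB·BA·CBB·CBB·CBB·AC·BA·CBB·CBB·BA·CBB·CBB·BA·CBB·CBB·AC·BA·CBB·AC·BA·CBB·CBB·BA·CBB·CBB·CBB·AC·BA·CBB·CBB·BA·CBB·CBB·BA·CBB·CBB·AC·BA·CBB·AC·BA·CBB·CBB·BA·CBB·CBB·CBB·AC·BA·CBB·CBB·BA·CBB·CBB·AC·BA·CBB·AC·BA·CBB·CBB·AC·BA·AC·BA·CBB·AC·BA·CBB·CBB·AC·BA·CBB·AC·BA·CBB·CBB·BA·CBB·CBB·AC·BA·CBB·AC·BA·CBB·CBB·AC·BA·CBB·AC·BA·CBB·CBB·BA·CBB·CBB·CBB·AC·BA·CBB·CBB·BA·CBB·CBB·AC·BA·CBB·AC·BA·CBB·CBB·AC·BA
    A ↦ AC
    B ↦ CBB
    C ↦ BA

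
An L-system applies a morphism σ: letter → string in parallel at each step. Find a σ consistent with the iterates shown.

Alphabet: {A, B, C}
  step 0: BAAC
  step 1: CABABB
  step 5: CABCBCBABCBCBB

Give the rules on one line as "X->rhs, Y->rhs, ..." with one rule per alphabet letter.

  step 0 ⇒ step 1: BAAC ⇒ C·AB·AB·B
    A ↦ AB
    B ↦ C
    C ↦ B

A->AB, B->C, C->B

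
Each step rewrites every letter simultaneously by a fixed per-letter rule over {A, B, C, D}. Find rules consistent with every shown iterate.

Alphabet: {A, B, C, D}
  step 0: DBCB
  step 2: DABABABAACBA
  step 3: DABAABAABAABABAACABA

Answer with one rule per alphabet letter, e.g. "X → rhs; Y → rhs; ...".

A->BA, B->A, C->AC, D->DA

  step 2 ⇒ step 3: DABABABAACBA ⇒ DA·BA·A·BA·A·BA·A·BA·BA·AC·A·BA
    A ↦ BA
    B ↦ A
    C ↦ AC
    D ↦ DA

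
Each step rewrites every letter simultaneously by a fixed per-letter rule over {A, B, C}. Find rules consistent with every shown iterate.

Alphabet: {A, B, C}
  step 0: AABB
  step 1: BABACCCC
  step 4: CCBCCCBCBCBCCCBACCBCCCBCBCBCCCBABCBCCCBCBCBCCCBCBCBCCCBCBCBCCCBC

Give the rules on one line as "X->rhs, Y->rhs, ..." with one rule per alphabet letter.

  step 0 ⇒ step 1: AABB ⇒ BA·BA·CC·CC
    A ↦ BA
    B ↦ CC
    C ↦ BC  (constrained at step 1)

A->BA, B->CC, C->BC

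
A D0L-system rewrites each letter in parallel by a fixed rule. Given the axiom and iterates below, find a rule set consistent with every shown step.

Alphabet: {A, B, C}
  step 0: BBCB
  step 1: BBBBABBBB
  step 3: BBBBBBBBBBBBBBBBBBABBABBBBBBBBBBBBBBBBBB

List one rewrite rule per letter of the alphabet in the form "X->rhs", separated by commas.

  step 0 ⇒ step 1: BBCB ⇒ BB·BB·ABB·BB
    B ↦ BB
    C ↦ ABB
    A ↦ BCC  (constrained at step 1)

A->BCC, B->BB, C->ABB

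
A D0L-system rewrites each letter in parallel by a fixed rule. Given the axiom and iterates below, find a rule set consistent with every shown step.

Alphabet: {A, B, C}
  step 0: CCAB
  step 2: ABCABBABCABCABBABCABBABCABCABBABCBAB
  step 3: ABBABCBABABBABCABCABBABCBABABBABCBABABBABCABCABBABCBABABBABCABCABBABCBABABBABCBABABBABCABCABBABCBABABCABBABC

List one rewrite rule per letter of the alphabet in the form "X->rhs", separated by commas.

  step 2 ⇒ step 3: ABCABBABCABCABBABCABBABCABCABBABCBAB ⇒ ABB·ABC·BAB·ABB·ABC·ABC·ABB·ABC·BAB·ABB·ABC·BAB·ABB·ABC·ABC·ABB·ABC·BAB·ABB·ABC·ABC·ABB·ABC·BAB·ABB·ABC·BAB·ABB·ABC·ABC·ABB·ABC·BAB·ABC·ABB·ABC
    A ↦ ABB
    B ↦ ABC
    C ↦ BAB

A->ABB, B->ABC, C->BAB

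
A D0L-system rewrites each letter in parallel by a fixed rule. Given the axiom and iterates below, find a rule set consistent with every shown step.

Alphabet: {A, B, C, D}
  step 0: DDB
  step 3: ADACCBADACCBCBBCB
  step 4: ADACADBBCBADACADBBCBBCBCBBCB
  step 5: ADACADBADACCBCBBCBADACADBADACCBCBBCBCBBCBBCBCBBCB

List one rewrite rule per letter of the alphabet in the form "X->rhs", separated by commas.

  step 4 ⇒ step 5: ADACADBBCBADACADBBCBBCBCBBCB ⇒ AD·AC·AD·B·AD·AC·CB·CB·B·CB·AD·AC·AD·B·AD·AC·CB·CB·B·CB·CB·B·CB·B·CB·CB·B·CB
    A ↦ AD
    B ↦ CB
    C ↦ B
    D ↦ AC

A->AD, B->CB, C->B, D->AC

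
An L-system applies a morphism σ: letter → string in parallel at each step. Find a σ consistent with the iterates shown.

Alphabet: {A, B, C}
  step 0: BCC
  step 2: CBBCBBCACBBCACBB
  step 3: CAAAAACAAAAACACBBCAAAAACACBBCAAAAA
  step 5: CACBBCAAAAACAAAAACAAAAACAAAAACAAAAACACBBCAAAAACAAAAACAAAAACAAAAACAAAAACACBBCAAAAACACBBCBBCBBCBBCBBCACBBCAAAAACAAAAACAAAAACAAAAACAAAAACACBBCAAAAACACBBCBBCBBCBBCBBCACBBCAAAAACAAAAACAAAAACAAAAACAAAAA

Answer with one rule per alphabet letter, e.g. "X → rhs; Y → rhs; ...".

  step 2 ⇒ step 3: CBBCBBCACBBCACBB ⇒ CA·AA·AA·CA·AA·AA·CA·CBB·CA·AA·AA·CA·CBB·CA·AA·AA
    A ↦ CBB
    B ↦ AA
    C ↦ CA

A->CBB, B->AA, C->CA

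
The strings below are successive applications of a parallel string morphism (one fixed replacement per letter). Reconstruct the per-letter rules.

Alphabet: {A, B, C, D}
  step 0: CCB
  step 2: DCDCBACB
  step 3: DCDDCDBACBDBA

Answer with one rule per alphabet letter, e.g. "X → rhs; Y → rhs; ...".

A->CB, B->BA, C->D, D->DC

  step 2 ⇒ step 3: DCDCBACB ⇒ DC·D·DC·D·BA·CB·D·BA
    A ↦ CB
    B ↦ BA
    C ↦ D
    D ↦ DC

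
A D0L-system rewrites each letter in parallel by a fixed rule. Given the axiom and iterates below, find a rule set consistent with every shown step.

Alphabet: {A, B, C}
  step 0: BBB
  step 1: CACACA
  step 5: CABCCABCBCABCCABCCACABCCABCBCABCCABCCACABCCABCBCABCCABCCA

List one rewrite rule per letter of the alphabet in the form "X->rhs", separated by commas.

A->B, B->CA, C->BC

  step 0 ⇒ step 1: BBB ⇒ CA·CA·CA
    B ↦ CA
    A ↦ B  (constrained at step 1)
    C ↦ BC  (constrained at step 1)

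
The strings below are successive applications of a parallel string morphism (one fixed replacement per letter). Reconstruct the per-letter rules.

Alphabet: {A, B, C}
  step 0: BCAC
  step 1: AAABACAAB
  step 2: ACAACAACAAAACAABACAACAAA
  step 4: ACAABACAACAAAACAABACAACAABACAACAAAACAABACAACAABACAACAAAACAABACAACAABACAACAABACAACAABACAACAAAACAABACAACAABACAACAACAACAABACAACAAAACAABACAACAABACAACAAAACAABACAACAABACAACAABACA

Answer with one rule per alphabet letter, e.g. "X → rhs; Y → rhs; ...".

A->ACA, B->AA, C->AB

  step 1 ⇒ step 2: AAABACAAB ⇒ ACA·ACA·ACA·AA·ACA·AB·ACA·ACA·AA
    A ↦ ACA
    B ↦ AA
    C ↦ AB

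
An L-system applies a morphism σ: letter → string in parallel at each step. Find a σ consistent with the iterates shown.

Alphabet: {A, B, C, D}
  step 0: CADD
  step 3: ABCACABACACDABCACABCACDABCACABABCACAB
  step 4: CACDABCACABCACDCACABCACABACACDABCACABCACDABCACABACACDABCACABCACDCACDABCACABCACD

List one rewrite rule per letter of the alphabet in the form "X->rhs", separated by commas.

A->CAC, B->D, C->AB, D->A

  step 3 ⇒ step 4: ABCACABACACDABCACABCACDABCACABABCACAB ⇒ CAC·D·AB·CAC·AB·CAC·D·CAC·AB·CAC·AB·A·CAC·D·AB·CAC·AB·CAC·D·AB·CAC·AB·A·CAC·D·AB·CAC·AB·CAC·D·CAC·D·AB·CAC·AB·CAC·D
    A ↦ CAC
    B ↦ D
    C ↦ AB
    D ↦ A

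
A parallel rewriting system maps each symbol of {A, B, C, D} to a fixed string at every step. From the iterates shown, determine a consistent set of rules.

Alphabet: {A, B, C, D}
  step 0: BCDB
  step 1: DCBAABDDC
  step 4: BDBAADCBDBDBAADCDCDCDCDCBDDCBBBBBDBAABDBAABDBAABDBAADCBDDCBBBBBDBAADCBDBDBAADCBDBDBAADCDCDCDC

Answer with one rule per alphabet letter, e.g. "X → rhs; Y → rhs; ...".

A->BB, B->DC, C->BAA, D->BD

  step 0 ⇒ step 1: BCDB ⇒ DC·BAA·BD·DC
    B ↦ DC
    C ↦ BAA
    D ↦ BD
    A ↦ BB  (constrained at step 1)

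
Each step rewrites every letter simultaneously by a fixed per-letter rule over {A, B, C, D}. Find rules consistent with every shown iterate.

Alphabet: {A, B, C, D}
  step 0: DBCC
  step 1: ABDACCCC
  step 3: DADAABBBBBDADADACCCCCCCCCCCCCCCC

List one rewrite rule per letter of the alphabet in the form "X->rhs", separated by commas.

A->BB, B->DA, C->CC, D->AB

  step 0 ⇒ step 1: DBCC ⇒ AB·DA·CC·CC
    B ↦ DA
    C ↦ CC
    D ↦ AB
    A ↦ BB  (constrained at step 1)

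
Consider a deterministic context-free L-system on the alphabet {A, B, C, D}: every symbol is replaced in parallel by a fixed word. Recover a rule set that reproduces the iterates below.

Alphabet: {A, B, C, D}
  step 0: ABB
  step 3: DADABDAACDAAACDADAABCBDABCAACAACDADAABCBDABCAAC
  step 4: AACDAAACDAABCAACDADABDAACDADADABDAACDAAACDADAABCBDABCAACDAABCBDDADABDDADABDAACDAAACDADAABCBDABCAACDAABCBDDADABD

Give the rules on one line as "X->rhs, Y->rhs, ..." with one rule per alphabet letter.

A->DA, B->ABC, C->BD, D->AAC

  step 3 ⇒ step 4: DADABDAACDAAACDADAABCBDABCAACAACDADAABCBDABCAAC ⇒ AAC·DA·AAC·DA·ABC·AAC·DA·DA·BD·AAC·DA·DA·DA·BD·AAC·DA·AAC·DA·DA·ABC·BD·ABC·AAC·DA·ABC·BD·DA·DA·BD·DA·DA·BD·AAC·DA·AAC·DA·DA·ABC·BD·ABC·AAC·DA·ABC·BD·DA·DA·BD
    A ↦ DA
    B ↦ ABC
    C ↦ BD
    D ↦ AAC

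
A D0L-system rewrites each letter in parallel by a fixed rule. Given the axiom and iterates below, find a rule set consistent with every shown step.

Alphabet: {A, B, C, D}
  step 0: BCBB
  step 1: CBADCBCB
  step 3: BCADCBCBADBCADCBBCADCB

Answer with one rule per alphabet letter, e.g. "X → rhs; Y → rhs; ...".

A->B, B->CB, C->AD, D->C

  step 0 ⇒ step 1: BCBB ⇒ CB·AD·CB·CB
    B ↦ CB
    C ↦ AD
    A ↦ B  (constrained at step 1)
    D ↦ C  (constrained at step 1)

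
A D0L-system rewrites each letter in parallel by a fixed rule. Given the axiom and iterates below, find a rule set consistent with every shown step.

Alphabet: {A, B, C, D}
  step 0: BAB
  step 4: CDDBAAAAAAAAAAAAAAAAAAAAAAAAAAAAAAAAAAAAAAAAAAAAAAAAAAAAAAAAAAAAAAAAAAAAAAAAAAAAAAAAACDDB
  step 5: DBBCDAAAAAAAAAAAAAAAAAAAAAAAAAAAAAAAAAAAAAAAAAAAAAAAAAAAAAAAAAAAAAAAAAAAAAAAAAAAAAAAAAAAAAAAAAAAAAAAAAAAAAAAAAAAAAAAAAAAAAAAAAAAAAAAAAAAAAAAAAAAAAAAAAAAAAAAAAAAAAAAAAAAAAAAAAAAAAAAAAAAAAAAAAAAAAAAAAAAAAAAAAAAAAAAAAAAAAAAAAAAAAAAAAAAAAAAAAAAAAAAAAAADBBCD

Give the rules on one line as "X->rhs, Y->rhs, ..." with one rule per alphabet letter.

  step 4 ⇒ step 5: CDDBAAAAAAAAAAAAAAAAAAAAAAAAAAAAAAAAAAAAAAAAAAAAAAAAAAAAAAAAAAAAAAAAAAAAAAAAAAAAAAAAACDDB ⇒ D·B·B·CD·AAA·AAA·AAA·AAA·AAA·AAA·AAA·AAA·AAA·AAA·AAA·AAA·AAA·AAA·AAA·AAA·AAA·AAA·AAA·AAA·AAA·AAA·AAA·AAA·AAA·AAA·AAA·AAA·AAA·AAA·AAA·AAA·AAA·AAA·AAA·AAA·AAA·AAA·AAA·AAA·AAA·AAA·AAA·AAA·AAA·AAA·AAA·AAA·AAA·AAA·AAA·AAA·AAA·AAA·AAA·AAA·AAA·AAA·AAA·AAA·AAA·AAA·AAA·AAA·AAA·AAA·AAA·AAA·AAA·AAA·AAA·AAA·AAA·AAA·AAA·AAA·AAA·AAA·AAA·AAA·AAA·D·B·B·CD
    A ↦ AAA
    B ↦ CD
    C ↦ D
    D ↦ B

A->AAA, B->CD, C->D, D->B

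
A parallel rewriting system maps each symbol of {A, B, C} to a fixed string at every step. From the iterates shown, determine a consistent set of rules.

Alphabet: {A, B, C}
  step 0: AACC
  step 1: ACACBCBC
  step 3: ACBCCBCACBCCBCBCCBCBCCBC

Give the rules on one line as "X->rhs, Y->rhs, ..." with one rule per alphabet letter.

  step 0 ⇒ step 1: AACC ⇒ AC·AC·BC·BC
    A ↦ AC
    C ↦ BC
    B ↦ C  (constrained at step 1)

A->AC, B->C, C->BC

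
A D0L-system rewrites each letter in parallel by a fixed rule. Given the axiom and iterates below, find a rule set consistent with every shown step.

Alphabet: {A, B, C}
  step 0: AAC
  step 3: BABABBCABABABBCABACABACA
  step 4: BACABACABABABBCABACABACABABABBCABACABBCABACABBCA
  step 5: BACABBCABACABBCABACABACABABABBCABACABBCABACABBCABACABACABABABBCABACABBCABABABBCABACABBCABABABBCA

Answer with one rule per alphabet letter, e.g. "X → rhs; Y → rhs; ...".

  step 4 ⇒ step 5: BACABACABABABBCABACABACABABABBCABACABBCABACABBCA ⇒ BA·CA·BB·CA·BA·CA·BB·CA·BA·CA·BA·CA·BA·BA·BB·CA·BA·CA·BB·CA·BA·CA·BB·CA·BA·CA·BA·CA·BA·BA·BB·CA·BA·CA·BB·CA·BA·BA·BB·CA·BA·CA·BB·CA·BA·BA·BB·CA
    A ↦ CA
    B ↦ BA
    C ↦ BB

A->CA, B->BA, C->BB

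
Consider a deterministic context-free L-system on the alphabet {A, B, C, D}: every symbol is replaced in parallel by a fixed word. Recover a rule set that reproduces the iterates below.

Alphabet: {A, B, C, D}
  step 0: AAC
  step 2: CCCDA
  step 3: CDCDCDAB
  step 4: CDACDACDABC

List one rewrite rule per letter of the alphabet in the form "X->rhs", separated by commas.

  step 3 ⇒ step 4: CDCDCDAB ⇒ CD·A·CD·A·CD·A·B·C
    A ↦ B
    B ↦ C
    C ↦ CD
    D ↦ A

A->B, B->C, C->CD, D->A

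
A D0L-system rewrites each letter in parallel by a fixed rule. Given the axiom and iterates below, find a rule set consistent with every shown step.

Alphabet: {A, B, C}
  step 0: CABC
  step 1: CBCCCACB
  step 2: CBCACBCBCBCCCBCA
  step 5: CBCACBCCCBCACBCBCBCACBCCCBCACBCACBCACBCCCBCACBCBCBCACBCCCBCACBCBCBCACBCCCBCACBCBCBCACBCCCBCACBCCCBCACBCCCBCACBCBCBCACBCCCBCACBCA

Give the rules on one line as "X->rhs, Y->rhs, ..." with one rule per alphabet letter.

  step 1 ⇒ step 2: CBCCCACB ⇒ CB·CA·CB·CB·CB·CC·CB·CA
    A ↦ CC
    B ↦ CA
    C ↦ CB

A->CC, B->CA, C->CB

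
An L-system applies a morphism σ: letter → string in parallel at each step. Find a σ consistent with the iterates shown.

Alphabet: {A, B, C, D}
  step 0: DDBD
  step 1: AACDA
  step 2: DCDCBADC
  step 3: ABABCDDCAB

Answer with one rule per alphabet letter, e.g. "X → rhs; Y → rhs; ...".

A->DC, B->CD, C->B, D->A

  step 2 ⇒ step 3: DCDCBADC ⇒ A·B·A·B·CD·DC·A·B
    A ↦ DC
    B ↦ CD
    C ↦ B
    D ↦ A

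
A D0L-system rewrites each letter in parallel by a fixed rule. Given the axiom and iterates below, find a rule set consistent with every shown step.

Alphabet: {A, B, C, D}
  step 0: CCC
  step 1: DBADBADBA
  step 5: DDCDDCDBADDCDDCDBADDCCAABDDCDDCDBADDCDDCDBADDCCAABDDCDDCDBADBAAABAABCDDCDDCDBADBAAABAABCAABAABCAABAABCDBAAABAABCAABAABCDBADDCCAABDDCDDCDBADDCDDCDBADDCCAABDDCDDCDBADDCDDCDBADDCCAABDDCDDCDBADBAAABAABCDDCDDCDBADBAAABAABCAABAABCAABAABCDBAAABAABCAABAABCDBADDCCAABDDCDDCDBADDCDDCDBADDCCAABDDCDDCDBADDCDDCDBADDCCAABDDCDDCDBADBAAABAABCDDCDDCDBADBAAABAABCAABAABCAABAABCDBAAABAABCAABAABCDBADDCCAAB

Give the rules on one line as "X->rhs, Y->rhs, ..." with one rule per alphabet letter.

  step 0 ⇒ step 1: CCC ⇒ DBA·DBA·DBA
    C ↦ DBA
    A ↦ AAB  (constrained at step 1)
    B ↦ C  (constrained at step 1)
    D ↦ DDC  (constrained at step 1)

A->AAB, B->C, C->DBA, D->DDC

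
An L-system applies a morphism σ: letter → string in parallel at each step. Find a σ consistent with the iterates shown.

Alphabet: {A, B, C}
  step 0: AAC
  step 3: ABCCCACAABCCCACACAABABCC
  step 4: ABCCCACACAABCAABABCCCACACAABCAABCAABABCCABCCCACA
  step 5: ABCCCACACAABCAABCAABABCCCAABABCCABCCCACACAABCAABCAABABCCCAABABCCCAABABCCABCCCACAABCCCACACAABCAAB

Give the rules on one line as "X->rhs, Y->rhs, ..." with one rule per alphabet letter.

  step 4 ⇒ step 5: ABCCCACACAABCAABABCCCACACAABCAABCAABABCCABCCCACA ⇒ AB·CC·CA·CA·CA·AB·CA·AB·CA·AB·AB·CC·CA·AB·AB·CC·AB·CC·CA·CA·CA·AB·CA·AB·CA·AB·AB·CC·CA·AB·AB·CC·CA·AB·AB·CC·AB·CC·CA·CA·AB·CC·CA·CA·CA·AB·CA·AB
    A ↦ AB
    B ↦ CC
    C ↦ CA

A->AB, B->CC, C->CA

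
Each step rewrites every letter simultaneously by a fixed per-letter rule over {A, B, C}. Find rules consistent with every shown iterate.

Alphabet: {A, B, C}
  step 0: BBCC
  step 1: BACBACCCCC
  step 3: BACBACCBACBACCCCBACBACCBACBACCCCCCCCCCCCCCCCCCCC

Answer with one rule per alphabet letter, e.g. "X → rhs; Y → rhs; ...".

  step 0 ⇒ step 1: BBCC ⇒ BAC·BAC·CC·CC
    B ↦ BAC
    C ↦ CC
    A ↦ BA  (constrained at step 1)

A->BA, B->BAC, C->CC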